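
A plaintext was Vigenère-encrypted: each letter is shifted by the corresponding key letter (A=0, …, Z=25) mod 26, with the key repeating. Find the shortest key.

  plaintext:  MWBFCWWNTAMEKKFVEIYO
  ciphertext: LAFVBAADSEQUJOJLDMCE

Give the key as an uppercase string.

ZEEQ

  i= 0: L-M = 25 → Z
  i= 1: A-W =  4 → E
  i= 2: F-B =  4 → E
  i= 3: V-F = 16 → Q
  i= 4: B-C = 25 → Z
  i= 5: A-W =  4 → E
  i= 6: A-W =  4 → E
  i= 7: D-N = 16 → Q
  i= 8: S-T = 25 → Z
  i= 9: E-A =  4 → E
  i=10: Q-M =  4 → E
  i=11: U-E = 16 → Q
  i=12: J-K = 25 → Z
  i=13: O-K =  4 → E
  i=14: J-F =  4 → E
  i=15: L-V = 16 → Q
  i=16: D-E = 25 → Z
  i=17: M-I =  4 → E
  i=18: C-Y =  4 → E
  i=19: E-O = 16 → Q
  shifts repeat with period 4: ZEEQ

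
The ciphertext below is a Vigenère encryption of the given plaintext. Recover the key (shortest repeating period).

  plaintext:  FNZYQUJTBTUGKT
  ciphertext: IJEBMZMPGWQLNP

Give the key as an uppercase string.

  i= 0: I-F =  3 → D
  i= 1: J-N = 22 → W
  i= 2: E-Z =  5 → F
  i= 3: B-Y =  3 → D
  i= 4: M-Q = 22 → W
  i= 5: Z-U =  5 → F
  i= 6: M-J =  3 → D
  i= 7: P-T = 22 → W
  i= 8: G-B =  5 → F
  i= 9: W-T =  3 → D
  i=10: Q-U = 22 → W
  i=11: L-G =  5 → F
  i=12: N-K =  3 → D
  i=13: P-T = 22 → W
  shifts repeat with period 3: DWF

DWF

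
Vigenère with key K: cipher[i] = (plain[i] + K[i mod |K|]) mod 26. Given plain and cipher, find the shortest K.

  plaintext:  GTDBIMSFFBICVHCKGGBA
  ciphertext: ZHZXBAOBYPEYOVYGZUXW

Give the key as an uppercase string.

  i= 0: Z-G = 19 → T
  i= 1: H-T = 14 → O
  i= 2: Z-D = 22 → W
  i= 3: X-B = 22 → W
  i= 4: B-I = 19 → T
  i= 5: A-M = 14 → O
  i= 6: O-S = 22 → W
  i= 7: B-F = 22 → W
  i= 8: Y-F = 19 → T
  i= 9: P-B = 14 → O
  i=10: E-I = 22 → W
  i=11: Y-C = 22 → W
  i=12: O-V = 19 → T
  i=13: V-H = 14 → O
  i=14: Y-C = 22 → W
  i=15: G-K = 22 → W
  i=16: Z-G = 19 → T
  i=17: U-G = 14 → O
  i=18: X-B = 22 → W
  i=19: W-A = 22 → W
  shifts repeat with period 4: TOWW

TOWW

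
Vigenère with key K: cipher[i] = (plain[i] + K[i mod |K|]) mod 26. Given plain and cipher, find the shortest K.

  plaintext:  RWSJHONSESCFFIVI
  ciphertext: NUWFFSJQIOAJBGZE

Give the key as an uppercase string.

  i= 0: N-R = 22 → W
  i= 1: U-W = 24 → Y
  i= 2: W-S =  4 → E
  i= 3: F-J = 22 → W
  i= 4: F-H = 24 → Y
  i= 5: S-O =  4 → E
  i= 6: J-N = 22 → W
  i= 7: Q-S = 24 → Y
  i= 8: I-E =  4 → E
  i= 9: O-S = 22 → W
  i=10: A-C = 24 → Y
  i=11: J-F =  4 → E
  i=12: B-F = 22 → W
  i=13: G-I = 24 → Y
  i=14: Z-V =  4 → E
  i=15: E-I = 22 → W
  shifts repeat with period 3: WYE

WYE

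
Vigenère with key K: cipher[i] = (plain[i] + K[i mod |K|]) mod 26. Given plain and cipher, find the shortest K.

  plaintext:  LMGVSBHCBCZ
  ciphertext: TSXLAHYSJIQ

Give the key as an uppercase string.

  i= 0: T-L =  8 → I
  i= 1: S-M =  6 → G
  i= 2: X-G = 17 → R
  i= 3: L-V = 16 → Q
  i= 4: A-S =  8 → I
  i= 5: H-B =  6 → G
  i= 6: Y-H = 17 → R
  i= 7: S-C = 16 → Q
  i= 8: J-B =  8 → I
  i= 9: I-C =  6 → G
  i=10: Q-Z = 17 → R
  shifts repeat with period 4: IGRQ

IGRQ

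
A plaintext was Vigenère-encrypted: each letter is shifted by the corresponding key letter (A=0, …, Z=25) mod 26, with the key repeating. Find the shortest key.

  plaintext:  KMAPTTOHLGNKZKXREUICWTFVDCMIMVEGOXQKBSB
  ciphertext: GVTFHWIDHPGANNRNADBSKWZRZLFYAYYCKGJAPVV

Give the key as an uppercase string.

  i= 0: G-K = 22 → W
  i= 1: V-M =  9 → J
  i= 2: T-A = 19 → T
  i= 3: F-P = 16 → Q
  i= 4: H-T = 14 → O
  i= 5: W-T =  3 → D
  i= 6: I-O = 20 → U
  i= 7: D-H = 22 → W
  i= 8: H-L = 22 → W
  i= 9: P-G =  9 → J
  i=10: G-N = 19 → T
  i=11: A-K = 16 → Q
  i=12: N-Z = 14 → O
  i=13: N-K =  3 → D
  i=14: R-X = 20 → U
  i=15: N-R = 22 → W
  i=16: A-E = 22 → W
  i=17: D-U =  9 → J
  i=18: B-I = 19 → T
  i=19: S-C = 16 → Q
  i=20: K-W = 14 → O
  i=21: W-T =  3 → D
  i=22: Z-F = 20 → U
  i=23: R-V = 22 → W
  i=24: Z-D = 22 → W
  i=25: L-C =  9 → J
  i=26: F-M = 19 → T
  i=27: Y-I = 16 → Q
  i=28: A-M = 14 → O
  i=29: Y-V =  3 → D
  i=30: Y-E = 20 → U
  i=31: C-G = 22 → W
  i=32: K-O = 22 → W
  i=33: G-X =  9 → J
  i=34: J-Q = 19 → T
  i=35: A-K = 16 → Q
  i=36: P-B = 14 → O
  i=37: V-S =  3 → D
  i=38: V-B = 20 → U
  shifts repeat with period 8: WJTQODUW

WJTQODUW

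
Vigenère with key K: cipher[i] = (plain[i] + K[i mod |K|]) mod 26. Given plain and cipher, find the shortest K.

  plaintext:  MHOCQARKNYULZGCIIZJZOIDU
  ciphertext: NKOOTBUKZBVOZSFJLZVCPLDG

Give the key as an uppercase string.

  i= 0: N-M =  1 → B
  i= 1: K-H =  3 → D
  i= 2: O-O =  0 → A
  i= 3: O-C = 12 → M
  i= 4: T-Q =  3 → D
  i= 5: B-A =  1 → B
  i= 6: U-R =  3 → D
  i= 7: K-K =  0 → A
  i= 8: Z-N = 12 → M
  i= 9: B-Y =  3 → D
  i=10: V-U =  1 → B
  i=11: O-L =  3 → D
  i=12: Z-Z =  0 → A
  i=13: S-G = 12 → M
  i=14: F-C =  3 → D
  i=15: J-I =  1 → B
  i=16: L-I =  3 → D
  i=17: Z-Z =  0 → A
  i=18: V-J = 12 → M
  i=19: C-Z =  3 → D
  i=20: P-O =  1 → B
  i=21: L-I =  3 → D
  i=22: D-D =  0 → A
  i=23: G-U = 12 → M
  shifts repeat with period 5: BDAMD

BDAMD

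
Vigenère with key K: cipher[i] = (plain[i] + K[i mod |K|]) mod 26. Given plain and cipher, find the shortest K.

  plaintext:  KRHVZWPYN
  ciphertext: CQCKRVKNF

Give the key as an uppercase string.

SZVP

  i= 0: C-K = 18 → S
  i= 1: Q-R = 25 → Z
  i= 2: C-H = 21 → V
  i= 3: K-V = 15 → P
  i= 4: R-Z = 18 → S
  i= 5: V-W = 25 → Z
  i= 6: K-P = 21 → V
  i= 7: N-Y = 15 → P
  i= 8: F-N = 18 → S
  shifts repeat with period 4: SZVP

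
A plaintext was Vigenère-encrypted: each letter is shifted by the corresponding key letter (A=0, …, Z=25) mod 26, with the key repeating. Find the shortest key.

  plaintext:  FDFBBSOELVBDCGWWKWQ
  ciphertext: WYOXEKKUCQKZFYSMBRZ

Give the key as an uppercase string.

RVJWDSWQ

  i= 0: W-F = 17 → R
  i= 1: Y-D = 21 → V
  i= 2: O-F =  9 → J
  i= 3: X-B = 22 → W
  i= 4: E-B =  3 → D
  i= 5: K-S = 18 → S
  i= 6: K-O = 22 → W
  i= 7: U-E = 16 → Q
  i= 8: C-L = 17 → R
  i= 9: Q-V = 21 → V
  i=10: K-B =  9 → J
  i=11: Z-D = 22 → W
  i=12: F-C =  3 → D
  i=13: Y-G = 18 → S
  i=14: S-W = 22 → W
  i=15: M-W = 16 → Q
  i=16: B-K = 17 → R
  i=17: R-W = 21 → V
  i=18: Z-Q =  9 → J
  shifts repeat with period 8: RVJWDSWQ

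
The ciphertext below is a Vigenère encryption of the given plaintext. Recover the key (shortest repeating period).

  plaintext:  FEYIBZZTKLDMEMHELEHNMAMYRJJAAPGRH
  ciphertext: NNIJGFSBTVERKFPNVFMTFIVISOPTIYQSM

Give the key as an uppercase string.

  i= 0: N-F =  8 → I
  i= 1: N-E =  9 → J
  i= 2: I-Y = 10 → K
  i= 3: J-I =  1 → B
  i= 4: G-B =  5 → F
  i= 5: F-Z =  6 → G
  i= 6: S-Z = 19 → T
  i= 7: B-T =  8 → I
  i= 8: T-K =  9 → J
  i= 9: V-L = 10 → K
  i=10: E-D =  1 → B
  i=11: R-M =  5 → F
  i=12: K-E =  6 → G
  i=13: F-M = 19 → T
  i=14: P-H =  8 → I
  i=15: N-E =  9 → J
  i=16: V-L = 10 → K
  i=17: F-E =  1 → B
  i=18: M-H =  5 → F
  i=19: T-N =  6 → G
  i=20: F-M = 19 → T
  i=21: I-A =  8 → I
  i=22: V-M =  9 → J
  i=23: I-Y = 10 → K
  i=24: S-R =  1 → B
  i=25: O-J =  5 → F
  i=26: P-J =  6 → G
  i=27: T-A = 19 → T
  i=28: I-A =  8 → I
  i=29: Y-P =  9 → J
  i=30: Q-G = 10 → K
  i=31: S-R =  1 → B
  i=32: M-H =  5 → F
  shifts repeat with period 7: IJKBFGT

IJKBFGT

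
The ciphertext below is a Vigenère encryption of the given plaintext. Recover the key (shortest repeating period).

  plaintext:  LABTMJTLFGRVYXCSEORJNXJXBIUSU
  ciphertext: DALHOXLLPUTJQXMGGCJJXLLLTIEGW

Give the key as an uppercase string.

  i= 0: D-L = 18 → S
  i= 1: A-A =  0 → A
  i= 2: L-B = 10 → K
  i= 3: H-T = 14 → O
  i= 4: O-M =  2 → C
  i= 5: X-J = 14 → O
  i= 6: L-T = 18 → S
  i= 7: L-L =  0 → A
  i= 8: P-F = 10 → K
  i= 9: U-G = 14 → O
  i=10: T-R =  2 → C
  i=11: J-V = 14 → O
  i=12: Q-Y = 18 → S
  i=13: X-X =  0 → A
  i=14: M-C = 10 → K
  i=15: G-S = 14 → O
  i=16: G-E =  2 → C
  i=17: C-O = 14 → O
  i=18: J-R = 18 → S
  i=19: J-J =  0 → A
  i=20: X-N = 10 → K
  i=21: L-X = 14 → O
  i=22: L-J =  2 → C
  i=23: L-X = 14 → O
  i=24: T-B = 18 → S
  i=25: I-I =  0 → A
  i=26: E-U = 10 → K
  i=27: G-S = 14 → O
  i=28: W-U =  2 → C
  shifts repeat with period 6: SAKOCO

SAKOCO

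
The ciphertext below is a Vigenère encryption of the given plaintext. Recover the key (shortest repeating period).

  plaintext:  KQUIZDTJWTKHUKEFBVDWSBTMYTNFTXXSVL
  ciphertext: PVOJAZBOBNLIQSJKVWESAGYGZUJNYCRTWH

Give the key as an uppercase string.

  i= 0: P-K =  5 → F
  i= 1: V-Q =  5 → F
  i= 2: O-U = 20 → U
  i= 3: J-I =  1 → B
  i= 4: A-Z =  1 → B
  i= 5: Z-D = 22 → W
  i= 6: B-T =  8 → I
  i= 7: O-J =  5 → F
  i= 8: B-W =  5 → F
  i= 9: N-T = 20 → U
  i=10: L-K =  1 → B
  i=11: I-H =  1 → B
  i=12: Q-U = 22 → W
  i=13: S-K =  8 → I
  i=14: J-E =  5 → F
  i=15: K-F =  5 → F
  i=16: V-B = 20 → U
  i=17: W-V =  1 → B
  i=18: E-D =  1 → B
  i=19: S-W = 22 → W
  i=20: A-S =  8 → I
  i=21: G-B =  5 → F
  i=22: Y-T =  5 → F
  i=23: G-M = 20 → U
  i=24: Z-Y =  1 → B
  i=25: U-T =  1 → B
  i=26: J-N = 22 → W
  i=27: N-F =  8 → I
  i=28: Y-T =  5 → F
  i=29: C-X =  5 → F
  i=30: R-X = 20 → U
  i=31: T-S =  1 → B
  i=32: W-V =  1 → B
  i=33: H-L = 22 → W
  shifts repeat with period 7: FFUBBWI

FFUBBWI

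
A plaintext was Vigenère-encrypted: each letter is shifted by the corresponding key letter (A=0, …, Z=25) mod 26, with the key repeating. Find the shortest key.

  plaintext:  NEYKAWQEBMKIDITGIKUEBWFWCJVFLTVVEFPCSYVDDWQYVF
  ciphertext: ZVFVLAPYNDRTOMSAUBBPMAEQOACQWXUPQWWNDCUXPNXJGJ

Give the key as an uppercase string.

MRHLLEZU

  i= 0: Z-N = 12 → M
  i= 1: V-E = 17 → R
  i= 2: F-Y =  7 → H
  i= 3: V-K = 11 → L
  i= 4: L-A = 11 → L
  i= 5: A-W =  4 → E
  i= 6: P-Q = 25 → Z
  i= 7: Y-E = 20 → U
  i= 8: N-B = 12 → M
  i= 9: D-M = 17 → R
  i=10: R-K =  7 → H
  i=11: T-I = 11 → L
  i=12: O-D = 11 → L
  i=13: M-I =  4 → E
  i=14: S-T = 25 → Z
  i=15: A-G = 20 → U
  i=16: U-I = 12 → M
  i=17: B-K = 17 → R
  i=18: B-U =  7 → H
  i=19: P-E = 11 → L
  i=20: M-B = 11 → L
  i=21: A-W =  4 → E
  i=22: E-F = 25 → Z
  i=23: Q-W = 20 → U
  i=24: O-C = 12 → M
  i=25: A-J = 17 → R
  i=26: C-V =  7 → H
  i=27: Q-F = 11 → L
  i=28: W-L = 11 → L
  i=29: X-T =  4 → E
  i=30: U-V = 25 → Z
  i=31: P-V = 20 → U
  i=32: Q-E = 12 → M
  i=33: W-F = 17 → R
  i=34: W-P =  7 → H
  i=35: N-C = 11 → L
  i=36: D-S = 11 → L
  i=37: C-Y =  4 → E
  i=38: U-V = 25 → Z
  i=39: X-D = 20 → U
  i=40: P-D = 12 → M
  i=41: N-W = 17 → R
  i=42: X-Q =  7 → H
  i=43: J-Y = 11 → L
  i=44: G-V = 11 → L
  i=45: J-F =  4 → E
  shifts repeat with period 8: MRHLLEZU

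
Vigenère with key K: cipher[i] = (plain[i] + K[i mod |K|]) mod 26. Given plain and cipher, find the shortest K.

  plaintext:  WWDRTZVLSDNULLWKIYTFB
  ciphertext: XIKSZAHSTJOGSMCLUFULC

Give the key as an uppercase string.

  i= 0: X-W =  1 → B
  i= 1: I-W = 12 → M
  i= 2: K-D =  7 → H
  i= 3: S-R =  1 → B
  i= 4: Z-T =  6 → G
  i= 5: A-Z =  1 → B
  i= 6: H-V = 12 → M
  i= 7: S-L =  7 → H
  i= 8: T-S =  1 → B
  i= 9: J-D =  6 → G
  i=10: O-N =  1 → B
  i=11: G-U = 12 → M
  i=12: S-L =  7 → H
  i=13: M-L =  1 → B
  i=14: C-W =  6 → G
  i=15: L-K =  1 → B
  i=16: U-I = 12 → M
  i=17: F-Y =  7 → H
  i=18: U-T =  1 → B
  i=19: L-F =  6 → G
  i=20: C-B =  1 → B
  shifts repeat with period 5: BMHBG

BMHBG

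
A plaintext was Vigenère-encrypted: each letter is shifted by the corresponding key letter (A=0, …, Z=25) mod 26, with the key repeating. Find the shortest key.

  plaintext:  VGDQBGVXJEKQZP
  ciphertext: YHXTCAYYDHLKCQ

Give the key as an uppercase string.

DBU

  i= 0: Y-V =  3 → D
  i= 1: H-G =  1 → B
  i= 2: X-D = 20 → U
  i= 3: T-Q =  3 → D
  i= 4: C-B =  1 → B
  i= 5: A-G = 20 → U
  i= 6: Y-V =  3 → D
  i= 7: Y-X =  1 → B
  i= 8: D-J = 20 → U
  i= 9: H-E =  3 → D
  i=10: L-K =  1 → B
  i=11: K-Q = 20 → U
  i=12: C-Z =  3 → D
  i=13: Q-P =  1 → B
  shifts repeat with period 3: DBU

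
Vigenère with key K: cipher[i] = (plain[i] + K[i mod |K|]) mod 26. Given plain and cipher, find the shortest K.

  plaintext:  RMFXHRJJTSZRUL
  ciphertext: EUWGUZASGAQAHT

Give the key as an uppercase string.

  i= 0: E-R = 13 → N
  i= 1: U-M =  8 → I
  i= 2: W-F = 17 → R
  i= 3: G-X =  9 → J
  i= 4: U-H = 13 → N
  i= 5: Z-R =  8 → I
  i= 6: A-J = 17 → R
  i= 7: S-J =  9 → J
  i= 8: G-T = 13 → N
  i= 9: A-S =  8 → I
  i=10: Q-Z = 17 → R
  i=11: A-R =  9 → J
  i=12: H-U = 13 → N
  i=13: T-L =  8 → I
  shifts repeat with period 4: NIRJ

NIRJ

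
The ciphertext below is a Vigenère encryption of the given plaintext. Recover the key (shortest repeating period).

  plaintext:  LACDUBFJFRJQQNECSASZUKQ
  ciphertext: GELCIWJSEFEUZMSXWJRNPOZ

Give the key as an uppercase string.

  i= 0: G-L = 21 → V
  i= 1: E-A =  4 → E
  i= 2: L-C =  9 → J
  i= 3: C-D = 25 → Z
  i= 4: I-U = 14 → O
  i= 5: W-B = 21 → V
  i= 6: J-F =  4 → E
  i= 7: S-J =  9 → J
  i= 8: E-F = 25 → Z
  i= 9: F-R = 14 → O
  i=10: E-J = 21 → V
  i=11: U-Q =  4 → E
  i=12: Z-Q =  9 → J
  i=13: M-N = 25 → Z
  i=14: S-E = 14 → O
  i=15: X-C = 21 → V
  i=16: W-S =  4 → E
  i=17: J-A =  9 → J
  i=18: R-S = 25 → Z
  i=19: N-Z = 14 → O
  i=20: P-U = 21 → V
  i=21: O-K =  4 → E
  i=22: Z-Q =  9 → J
  shifts repeat with period 5: VEJZO

VEJZO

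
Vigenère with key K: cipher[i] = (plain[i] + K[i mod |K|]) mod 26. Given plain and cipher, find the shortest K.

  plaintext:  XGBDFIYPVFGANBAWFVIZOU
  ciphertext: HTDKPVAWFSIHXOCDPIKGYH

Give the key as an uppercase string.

KNCH

  i= 0: H-X = 10 → K
  i= 1: T-G = 13 → N
  i= 2: D-B =  2 → C
  i= 3: K-D =  7 → H
  i= 4: P-F = 10 → K
  i= 5: V-I = 13 → N
  i= 6: A-Y =  2 → C
  i= 7: W-P =  7 → H
  i= 8: F-V = 10 → K
  i= 9: S-F = 13 → N
  i=10: I-G =  2 → C
  i=11: H-A =  7 → H
  i=12: X-N = 10 → K
  i=13: O-B = 13 → N
  i=14: C-A =  2 → C
  i=15: D-W =  7 → H
  i=16: P-F = 10 → K
  i=17: I-V = 13 → N
  i=18: K-I =  2 → C
  i=19: G-Z =  7 → H
  i=20: Y-O = 10 → K
  i=21: H-U = 13 → N
  shifts repeat with period 4: KNCH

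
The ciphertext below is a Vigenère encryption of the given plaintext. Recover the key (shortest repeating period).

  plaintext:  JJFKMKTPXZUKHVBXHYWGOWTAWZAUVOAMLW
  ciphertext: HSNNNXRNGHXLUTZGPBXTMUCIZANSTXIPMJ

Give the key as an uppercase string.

YJIDBNY

  i= 0: H-J = 24 → Y
  i= 1: S-J =  9 → J
  i= 2: N-F =  8 → I
  i= 3: N-K =  3 → D
  i= 4: N-M =  1 → B
  i= 5: X-K = 13 → N
  i= 6: R-T = 24 → Y
  i= 7: N-P = 24 → Y
  i= 8: G-X =  9 → J
  i= 9: H-Z =  8 → I
  i=10: X-U =  3 → D
  i=11: L-K =  1 → B
  i=12: U-H = 13 → N
  i=13: T-V = 24 → Y
  i=14: Z-B = 24 → Y
  i=15: G-X =  9 → J
  i=16: P-H =  8 → I
  i=17: B-Y =  3 → D
  i=18: X-W =  1 → B
  i=19: T-G = 13 → N
  i=20: M-O = 24 → Y
  i=21: U-W = 24 → Y
  i=22: C-T =  9 → J
  i=23: I-A =  8 → I
  i=24: Z-W =  3 → D
  i=25: A-Z =  1 → B
  i=26: N-A = 13 → N
  i=27: S-U = 24 → Y
  i=28: T-V = 24 → Y
  i=29: X-O =  9 → J
  i=30: I-A =  8 → I
  i=31: P-M =  3 → D
  i=32: M-L =  1 → B
  i=33: J-W = 13 → N
  shifts repeat with period 7: YJIDBNY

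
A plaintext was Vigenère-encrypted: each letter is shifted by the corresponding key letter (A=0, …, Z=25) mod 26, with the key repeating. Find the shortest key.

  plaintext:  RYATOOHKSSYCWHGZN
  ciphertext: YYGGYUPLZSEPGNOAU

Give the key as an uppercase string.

HAGNKGIB

  i= 0: Y-R =  7 → H
  i= 1: Y-Y =  0 → A
  i= 2: G-A =  6 → G
  i= 3: G-T = 13 → N
  i= 4: Y-O = 10 → K
  i= 5: U-O =  6 → G
  i= 6: P-H =  8 → I
  i= 7: L-K =  1 → B
  i= 8: Z-S =  7 → H
  i= 9: S-S =  0 → A
  i=10: E-Y =  6 → G
  i=11: P-C = 13 → N
  i=12: G-W = 10 → K
  i=13: N-H =  6 → G
  i=14: O-G =  8 → I
  i=15: A-Z =  1 → B
  i=16: U-N =  7 → H
  shifts repeat with period 8: HAGNKGIB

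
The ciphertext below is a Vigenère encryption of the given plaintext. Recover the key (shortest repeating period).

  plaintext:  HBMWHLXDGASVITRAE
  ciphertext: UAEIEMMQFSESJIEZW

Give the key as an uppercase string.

NZSMXBP

  i= 0: U-H = 13 → N
  i= 1: A-B = 25 → Z
  i= 2: E-M = 18 → S
  i= 3: I-W = 12 → M
  i= 4: E-H = 23 → X
  i= 5: M-L =  1 → B
  i= 6: M-X = 15 → P
  i= 7: Q-D = 13 → N
  i= 8: F-G = 25 → Z
  i= 9: S-A = 18 → S
  i=10: E-S = 12 → M
  i=11: S-V = 23 → X
  i=12: J-I =  1 → B
  i=13: I-T = 15 → P
  i=14: E-R = 13 → N
  i=15: Z-A = 25 → Z
  i=16: W-E = 18 → S
  shifts repeat with period 7: NZSMXBP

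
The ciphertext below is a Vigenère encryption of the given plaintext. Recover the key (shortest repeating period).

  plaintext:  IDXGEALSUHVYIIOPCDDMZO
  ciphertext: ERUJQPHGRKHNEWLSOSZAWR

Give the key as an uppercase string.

  i= 0: E-I = 22 → W
  i= 1: R-D = 14 → O
  i= 2: U-X = 23 → X
  i= 3: J-G =  3 → D
  i= 4: Q-E = 12 → M
  i= 5: P-A = 15 → P
  i= 6: H-L = 22 → W
  i= 7: G-S = 14 → O
  i= 8: R-U = 23 → X
  i= 9: K-H =  3 → D
  i=10: H-V = 12 → M
  i=11: N-Y = 15 → P
  i=12: E-I = 22 → W
  i=13: W-I = 14 → O
  i=14: L-O = 23 → X
  i=15: S-P =  3 → D
  i=16: O-C = 12 → M
  i=17: S-D = 15 → P
  i=18: Z-D = 22 → W
  i=19: A-M = 14 → O
  i=20: W-Z = 23 → X
  i=21: R-O =  3 → D
  shifts repeat with period 6: WOXDMP

WOXDMP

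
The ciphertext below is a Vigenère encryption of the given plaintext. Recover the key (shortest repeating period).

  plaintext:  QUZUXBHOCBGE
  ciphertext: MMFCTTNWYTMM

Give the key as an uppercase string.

WSGI

  i= 0: M-Q = 22 → W
  i= 1: M-U = 18 → S
  i= 2: F-Z =  6 → G
  i= 3: C-U =  8 → I
  i= 4: T-X = 22 → W
  i= 5: T-B = 18 → S
  i= 6: N-H =  6 → G
  i= 7: W-O =  8 → I
  i= 8: Y-C = 22 → W
  i= 9: T-B = 18 → S
  i=10: M-G =  6 → G
  i=11: M-E =  8 → I
  shifts repeat with period 4: WSGI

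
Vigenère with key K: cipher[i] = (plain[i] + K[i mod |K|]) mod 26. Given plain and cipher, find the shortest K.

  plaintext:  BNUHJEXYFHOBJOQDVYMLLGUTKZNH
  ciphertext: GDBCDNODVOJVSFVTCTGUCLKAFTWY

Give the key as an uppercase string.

FQHVUJR

  i= 0: G-B =  5 → F
  i= 1: D-N = 16 → Q
  i= 2: B-U =  7 → H
  i= 3: C-H = 21 → V
  i= 4: D-J = 20 → U
  i= 5: N-E =  9 → J
  i= 6: O-X = 17 → R
  i= 7: D-Y =  5 → F
  i= 8: V-F = 16 → Q
  i= 9: O-H =  7 → H
  i=10: J-O = 21 → V
  i=11: V-B = 20 → U
  i=12: S-J =  9 → J
  i=13: F-O = 17 → R
  i=14: V-Q =  5 → F
  i=15: T-D = 16 → Q
  i=16: C-V =  7 → H
  i=17: T-Y = 21 → V
  i=18: G-M = 20 → U
  i=19: U-L =  9 → J
  i=20: C-L = 17 → R
  i=21: L-G =  5 → F
  i=22: K-U = 16 → Q
  i=23: A-T =  7 → H
  i=24: F-K = 21 → V
  i=25: T-Z = 20 → U
  i=26: W-N =  9 → J
  i=27: Y-H = 17 → R
  shifts repeat with period 7: FQHVUJR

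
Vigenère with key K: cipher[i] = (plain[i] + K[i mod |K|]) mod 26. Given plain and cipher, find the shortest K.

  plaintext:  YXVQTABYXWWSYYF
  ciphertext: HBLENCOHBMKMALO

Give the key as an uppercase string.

JEQOUCN

  i= 0: H-Y =  9 → J
  i= 1: B-X =  4 → E
  i= 2: L-V = 16 → Q
  i= 3: E-Q = 14 → O
  i= 4: N-T = 20 → U
  i= 5: C-A =  2 → C
  i= 6: O-B = 13 → N
  i= 7: H-Y =  9 → J
  i= 8: B-X =  4 → E
  i= 9: M-W = 16 → Q
  i=10: K-W = 14 → O
  i=11: M-S = 20 → U
  i=12: A-Y =  2 → C
  i=13: L-Y = 13 → N
  i=14: O-F =  9 → J
  shifts repeat with period 7: JEQOUCN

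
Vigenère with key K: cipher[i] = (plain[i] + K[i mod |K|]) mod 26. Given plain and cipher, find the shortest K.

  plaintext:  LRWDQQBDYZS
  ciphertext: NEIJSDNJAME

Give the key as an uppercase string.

CNMG

  i= 0: N-L =  2 → C
  i= 1: E-R = 13 → N
  i= 2: I-W = 12 → M
  i= 3: J-D =  6 → G
  i= 4: S-Q =  2 → C
  i= 5: D-Q = 13 → N
  i= 6: N-B = 12 → M
  i= 7: J-D =  6 → G
  i= 8: A-Y =  2 → C
  i= 9: M-Z = 13 → N
  i=10: E-S = 12 → M
  shifts repeat with period 4: CNMG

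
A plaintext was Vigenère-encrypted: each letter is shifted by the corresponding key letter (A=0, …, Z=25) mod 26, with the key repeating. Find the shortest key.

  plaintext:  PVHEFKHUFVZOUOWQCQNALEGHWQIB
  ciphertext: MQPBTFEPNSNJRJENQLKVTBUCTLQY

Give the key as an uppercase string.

  i= 0: M-P = 23 → X
  i= 1: Q-V = 21 → V
  i= 2: P-H =  8 → I
  i= 3: B-E = 23 → X
  i= 4: T-F = 14 → O
  i= 5: F-K = 21 → V
  i= 6: E-H = 23 → X
  i= 7: P-U = 21 → V
  i= 8: N-F =  8 → I
  i= 9: S-V = 23 → X
  i=10: N-Z = 14 → O
  i=11: J-O = 21 → V
  i=12: R-U = 23 → X
  i=13: J-O = 21 → V
  i=14: E-W =  8 → I
  i=15: N-Q = 23 → X
  i=16: Q-C = 14 → O
  i=17: L-Q = 21 → V
  i=18: K-N = 23 → X
  i=19: V-A = 21 → V
  i=20: T-L =  8 → I
  i=21: B-E = 23 → X
  i=22: U-G = 14 → O
  i=23: C-H = 21 → V
  i=24: T-W = 23 → X
  i=25: L-Q = 21 → V
  i=26: Q-I =  8 → I
  i=27: Y-B = 23 → X
  shifts repeat with period 6: XVIXOV

XVIXOV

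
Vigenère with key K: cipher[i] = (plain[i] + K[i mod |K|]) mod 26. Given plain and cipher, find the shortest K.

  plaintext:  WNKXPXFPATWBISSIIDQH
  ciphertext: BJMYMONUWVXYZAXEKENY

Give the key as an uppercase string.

FWCBXRI

  i= 0: B-W =  5 → F
  i= 1: J-N = 22 → W
  i= 2: M-K =  2 → C
  i= 3: Y-X =  1 → B
  i= 4: M-P = 23 → X
  i= 5: O-X = 17 → R
  i= 6: N-F =  8 → I
  i= 7: U-P =  5 → F
  i= 8: W-A = 22 → W
  i= 9: V-T =  2 → C
  i=10: X-W =  1 → B
  i=11: Y-B = 23 → X
  i=12: Z-I = 17 → R
  i=13: A-S =  8 → I
  i=14: X-S =  5 → F
  i=15: E-I = 22 → W
  i=16: K-I =  2 → C
  i=17: E-D =  1 → B
  i=18: N-Q = 23 → X
  i=19: Y-H = 17 → R
  shifts repeat with period 7: FWCBXRI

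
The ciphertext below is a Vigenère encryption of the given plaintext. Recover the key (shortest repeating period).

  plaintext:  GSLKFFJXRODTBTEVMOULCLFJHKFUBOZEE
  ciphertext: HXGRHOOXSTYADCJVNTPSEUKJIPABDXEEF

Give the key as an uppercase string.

  i= 0: H-G =  1 → B
  i= 1: X-S =  5 → F
  i= 2: G-L = 21 → V
  i= 3: R-K =  7 → H
  i= 4: H-F =  2 → C
  i= 5: O-F =  9 → J
  i= 6: O-J =  5 → F
  i= 7: X-X =  0 → A
  i= 8: S-R =  1 → B
  i= 9: T-O =  5 → F
  i=10: Y-D = 21 → V
  i=11: A-T =  7 → H
  i=12: D-B =  2 → C
  i=13: C-T =  9 → J
  i=14: J-E =  5 → F
  i=15: V-V =  0 → A
  i=16: N-M =  1 → B
  i=17: T-O =  5 → F
  i=18: P-U = 21 → V
  i=19: S-L =  7 → H
  i=20: E-C =  2 → C
  i=21: U-L =  9 → J
  i=22: K-F =  5 → F
  i=23: J-J =  0 → A
  i=24: I-H =  1 → B
  i=25: P-K =  5 → F
  i=26: A-F = 21 → V
  i=27: B-U =  7 → H
  i=28: D-B =  2 → C
  i=29: X-O =  9 → J
  i=30: E-Z =  5 → F
  i=31: E-E =  0 → A
  i=32: F-E =  1 → B
  shifts repeat with period 8: BFVHCJFA

BFVHCJFA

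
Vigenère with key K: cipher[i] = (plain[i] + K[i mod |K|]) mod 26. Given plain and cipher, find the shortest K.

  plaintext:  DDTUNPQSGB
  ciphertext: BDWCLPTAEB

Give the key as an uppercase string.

  i= 0: B-D = 24 → Y
  i= 1: D-D =  0 → A
  i= 2: W-T =  3 → D
  i= 3: C-U =  8 → I
  i= 4: L-N = 24 → Y
  i= 5: P-P =  0 → A
  i= 6: T-Q =  3 → D
  i= 7: A-S =  8 → I
  i= 8: E-G = 24 → Y
  i= 9: B-B =  0 → A
  shifts repeat with period 4: YADI

YADI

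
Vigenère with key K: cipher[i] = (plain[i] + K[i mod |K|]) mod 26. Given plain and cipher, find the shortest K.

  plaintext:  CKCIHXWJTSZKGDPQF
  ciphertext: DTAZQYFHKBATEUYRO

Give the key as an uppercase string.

BJYRJ

  i= 0: D-C =  1 → B
  i= 1: T-K =  9 → J
  i= 2: A-C = 24 → Y
  i= 3: Z-I = 17 → R
  i= 4: Q-H =  9 → J
  i= 5: Y-X =  1 → B
  i= 6: F-W =  9 → J
  i= 7: H-J = 24 → Y
  i= 8: K-T = 17 → R
  i= 9: B-S =  9 → J
  i=10: A-Z =  1 → B
  i=11: T-K =  9 → J
  i=12: E-G = 24 → Y
  i=13: U-D = 17 → R
  i=14: Y-P =  9 → J
  i=15: R-Q =  1 → B
  i=16: O-F =  9 → J
  shifts repeat with period 5: BJYRJ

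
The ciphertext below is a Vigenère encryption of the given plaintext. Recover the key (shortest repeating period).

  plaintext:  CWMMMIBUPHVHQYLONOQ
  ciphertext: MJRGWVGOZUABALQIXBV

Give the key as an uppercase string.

KNFU

  i= 0: M-C = 10 → K
  i= 1: J-W = 13 → N
  i= 2: R-M =  5 → F
  i= 3: G-M = 20 → U
  i= 4: W-M = 10 → K
  i= 5: V-I = 13 → N
  i= 6: G-B =  5 → F
  i= 7: O-U = 20 → U
  i= 8: Z-P = 10 → K
  i= 9: U-H = 13 → N
  i=10: A-V =  5 → F
  i=11: B-H = 20 → U
  i=12: A-Q = 10 → K
  i=13: L-Y = 13 → N
  i=14: Q-L =  5 → F
  i=15: I-O = 20 → U
  i=16: X-N = 10 → K
  i=17: B-O = 13 → N
  i=18: V-Q =  5 → F
  shifts repeat with period 4: KNFU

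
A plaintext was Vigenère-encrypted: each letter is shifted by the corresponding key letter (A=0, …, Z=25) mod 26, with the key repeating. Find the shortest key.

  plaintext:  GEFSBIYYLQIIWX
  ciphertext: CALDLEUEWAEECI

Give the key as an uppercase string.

  i= 0: C-G = 22 → W
  i= 1: A-E = 22 → W
  i= 2: L-F =  6 → G
  i= 3: D-S = 11 → L
  i= 4: L-B = 10 → K
  i= 5: E-I = 22 → W
  i= 6: U-Y = 22 → W
  i= 7: E-Y =  6 → G
  i= 8: W-L = 11 → L
  i= 9: A-Q = 10 → K
  i=10: E-I = 22 → W
  i=11: E-I = 22 → W
  i=12: C-W =  6 → G
  i=13: I-X = 11 → L
  shifts repeat with period 5: WWGLK

WWGLK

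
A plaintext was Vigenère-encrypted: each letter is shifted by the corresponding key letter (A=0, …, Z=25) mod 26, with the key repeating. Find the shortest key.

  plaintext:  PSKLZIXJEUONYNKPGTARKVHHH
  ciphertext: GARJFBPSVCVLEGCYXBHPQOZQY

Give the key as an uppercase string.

RIHYGTSJ

  i= 0: G-P = 17 → R
  i= 1: A-S =  8 → I
  i= 2: R-K =  7 → H
  i= 3: J-L = 24 → Y
  i= 4: F-Z =  6 → G
  i= 5: B-I = 19 → T
  i= 6: P-X = 18 → S
  i= 7: S-J =  9 → J
  i= 8: V-E = 17 → R
  i= 9: C-U =  8 → I
  i=10: V-O =  7 → H
  i=11: L-N = 24 → Y
  i=12: E-Y =  6 → G
  i=13: G-N = 19 → T
  i=14: C-K = 18 → S
  i=15: Y-P =  9 → J
  i=16: X-G = 17 → R
  i=17: B-T =  8 → I
  i=18: H-A =  7 → H
  i=19: P-R = 24 → Y
  i=20: Q-K =  6 → G
  i=21: O-V = 19 → T
  i=22: Z-H = 18 → S
  i=23: Q-H =  9 → J
  i=24: Y-H = 17 → R
  shifts repeat with period 8: RIHYGTSJ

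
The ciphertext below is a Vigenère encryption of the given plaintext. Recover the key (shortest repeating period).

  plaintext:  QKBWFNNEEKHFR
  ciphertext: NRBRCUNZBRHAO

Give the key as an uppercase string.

XHAV

  i= 0: N-Q = 23 → X
  i= 1: R-K =  7 → H
  i= 2: B-B =  0 → A
  i= 3: R-W = 21 → V
  i= 4: C-F = 23 → X
  i= 5: U-N =  7 → H
  i= 6: N-N =  0 → A
  i= 7: Z-E = 21 → V
  i= 8: B-E = 23 → X
  i= 9: R-K =  7 → H
  i=10: H-H =  0 → A
  i=11: A-F = 21 → V
  i=12: O-R = 23 → X
  shifts repeat with period 4: XHAV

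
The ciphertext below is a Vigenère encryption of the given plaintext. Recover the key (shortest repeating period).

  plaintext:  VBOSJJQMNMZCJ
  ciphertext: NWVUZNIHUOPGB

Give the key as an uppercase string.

  i= 0: N-V = 18 → S
  i= 1: W-B = 21 → V
  i= 2: V-O =  7 → H
  i= 3: U-S =  2 → C
  i= 4: Z-J = 16 → Q
  i= 5: N-J =  4 → E
  i= 6: I-Q = 18 → S
  i= 7: H-M = 21 → V
  i= 8: U-N =  7 → H
  i= 9: O-M =  2 → C
  i=10: P-Z = 16 → Q
  i=11: G-C =  4 → E
  i=12: B-J = 18 → S
  shifts repeat with period 6: SVHCQE

SVHCQE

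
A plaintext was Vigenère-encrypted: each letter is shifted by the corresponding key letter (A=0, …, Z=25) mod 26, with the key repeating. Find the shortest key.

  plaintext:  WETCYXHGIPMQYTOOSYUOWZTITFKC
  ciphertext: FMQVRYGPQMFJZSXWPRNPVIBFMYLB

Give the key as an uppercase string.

  i= 0: F-W =  9 → J
  i= 1: M-E =  8 → I
  i= 2: Q-T = 23 → X
  i= 3: V-C = 19 → T
  i= 4: R-Y = 19 → T
  i= 5: Y-X =  1 → B
  i= 6: G-H = 25 → Z
  i= 7: P-G =  9 → J
  i= 8: Q-I =  8 → I
  i= 9: M-P = 23 → X
  i=10: F-M = 19 → T
  i=11: J-Q = 19 → T
  i=12: Z-Y =  1 → B
  i=13: S-T = 25 → Z
  i=14: X-O =  9 → J
  i=15: W-O =  8 → I
  i=16: P-S = 23 → X
  i=17: R-Y = 19 → T
  i=18: N-U = 19 → T
  i=19: P-O =  1 → B
  i=20: V-W = 25 → Z
  i=21: I-Z =  9 → J
  i=22: B-T =  8 → I
  i=23: F-I = 23 → X
  i=24: M-T = 19 → T
  i=25: Y-F = 19 → T
  i=26: L-K =  1 → B
  i=27: B-C = 25 → Z
  shifts repeat with period 7: JIXTTBZ

JIXTTBZ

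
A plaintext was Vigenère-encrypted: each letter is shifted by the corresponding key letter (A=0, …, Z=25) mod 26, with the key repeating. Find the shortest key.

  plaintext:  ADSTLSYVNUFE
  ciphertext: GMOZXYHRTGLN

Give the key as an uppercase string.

  i= 0: G-A =  6 → G
  i= 1: M-D =  9 → J
  i= 2: O-S = 22 → W
  i= 3: Z-T =  6 → G
  i= 4: X-L = 12 → M
  i= 5: Y-S =  6 → G
  i= 6: H-Y =  9 → J
  i= 7: R-V = 22 → W
  i= 8: T-N =  6 → G
  i= 9: G-U = 12 → M
  i=10: L-F =  6 → G
  i=11: N-E =  9 → J
  shifts repeat with period 5: GJWGM

GJWGM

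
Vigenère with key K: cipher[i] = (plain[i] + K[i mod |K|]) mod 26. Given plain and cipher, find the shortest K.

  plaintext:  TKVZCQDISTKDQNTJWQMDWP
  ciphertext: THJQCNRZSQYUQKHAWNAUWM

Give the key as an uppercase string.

AXOR

  i= 0: T-T =  0 → A
  i= 1: H-K = 23 → X
  i= 2: J-V = 14 → O
  i= 3: Q-Z = 17 → R
  i= 4: C-C =  0 → A
  i= 5: N-Q = 23 → X
  i= 6: R-D = 14 → O
  i= 7: Z-I = 17 → R
  i= 8: S-S =  0 → A
  i= 9: Q-T = 23 → X
  i=10: Y-K = 14 → O
  i=11: U-D = 17 → R
  i=12: Q-Q =  0 → A
  i=13: K-N = 23 → X
  i=14: H-T = 14 → O
  i=15: A-J = 17 → R
  i=16: W-W =  0 → A
  i=17: N-Q = 23 → X
  i=18: A-M = 14 → O
  i=19: U-D = 17 → R
  i=20: W-W =  0 → A
  i=21: M-P = 23 → X
  shifts repeat with period 4: AXOR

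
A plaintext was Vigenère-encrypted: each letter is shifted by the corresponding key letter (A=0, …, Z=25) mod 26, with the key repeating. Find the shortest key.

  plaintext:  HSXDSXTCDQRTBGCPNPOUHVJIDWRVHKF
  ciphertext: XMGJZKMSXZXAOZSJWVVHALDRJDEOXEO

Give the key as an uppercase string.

QUJGHNT

  i= 0: X-H = 16 → Q
  i= 1: M-S = 20 → U
  i= 2: G-X =  9 → J
  i= 3: J-D =  6 → G
  i= 4: Z-S =  7 → H
  i= 5: K-X = 13 → N
  i= 6: M-T = 19 → T
  i= 7: S-C = 16 → Q
  i= 8: X-D = 20 → U
  i= 9: Z-Q =  9 → J
  i=10: X-R =  6 → G
  i=11: A-T =  7 → H
  i=12: O-B = 13 → N
  i=13: Z-G = 19 → T
  i=14: S-C = 16 → Q
  i=15: J-P = 20 → U
  i=16: W-N =  9 → J
  i=17: V-P =  6 → G
  i=18: V-O =  7 → H
  i=19: H-U = 13 → N
  i=20: A-H = 19 → T
  i=21: L-V = 16 → Q
  i=22: D-J = 20 → U
  i=23: R-I =  9 → J
  i=24: J-D =  6 → G
  i=25: D-W =  7 → H
  i=26: E-R = 13 → N
  i=27: O-V = 19 → T
  i=28: X-H = 16 → Q
  i=29: E-K = 20 → U
  i=30: O-F =  9 → J
  shifts repeat with period 7: QUJGHNT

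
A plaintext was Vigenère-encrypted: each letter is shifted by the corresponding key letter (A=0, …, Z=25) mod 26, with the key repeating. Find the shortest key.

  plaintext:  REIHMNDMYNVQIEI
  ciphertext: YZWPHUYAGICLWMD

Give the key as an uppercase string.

  i= 0: Y-R =  7 → H
  i= 1: Z-E = 21 → V
  i= 2: W-I = 14 → O
  i= 3: P-H =  8 → I
  i= 4: H-M = 21 → V
  i= 5: U-N =  7 → H
  i= 6: Y-D = 21 → V
  i= 7: A-M = 14 → O
  i= 8: G-Y =  8 → I
  i= 9: I-N = 21 → V
  i=10: C-V =  7 → H
  i=11: L-Q = 21 → V
  i=12: W-I = 14 → O
  i=13: M-E =  8 → I
  i=14: D-I = 21 → V
  shifts repeat with period 5: HVOIV

HVOIV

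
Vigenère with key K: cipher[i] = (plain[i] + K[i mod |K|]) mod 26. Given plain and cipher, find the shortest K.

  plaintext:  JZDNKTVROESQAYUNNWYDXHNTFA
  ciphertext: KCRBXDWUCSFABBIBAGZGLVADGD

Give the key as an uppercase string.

BDOONK

  i= 0: K-J =  1 → B
  i= 1: C-Z =  3 → D
  i= 2: R-D = 14 → O
  i= 3: B-N = 14 → O
  i= 4: X-K = 13 → N
  i= 5: D-T = 10 → K
  i= 6: W-V =  1 → B
  i= 7: U-R =  3 → D
  i= 8: C-O = 14 → O
  i= 9: S-E = 14 → O
  i=10: F-S = 13 → N
  i=11: A-Q = 10 → K
  i=12: B-A =  1 → B
  i=13: B-Y =  3 → D
  i=14: I-U = 14 → O
  i=15: B-N = 14 → O
  i=16: A-N = 13 → N
  i=17: G-W = 10 → K
  i=18: Z-Y =  1 → B
  i=19: G-D =  3 → D
  i=20: L-X = 14 → O
  i=21: V-H = 14 → O
  i=22: A-N = 13 → N
  i=23: D-T = 10 → K
  i=24: G-F =  1 → B
  i=25: D-A =  3 → D
  shifts repeat with period 6: BDOONK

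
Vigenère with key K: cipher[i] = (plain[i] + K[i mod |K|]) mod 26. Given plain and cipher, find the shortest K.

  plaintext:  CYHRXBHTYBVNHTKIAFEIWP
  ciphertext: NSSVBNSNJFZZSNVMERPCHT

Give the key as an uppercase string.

  i= 0: N-C = 11 → L
  i= 1: S-Y = 20 → U
  i= 2: S-H = 11 → L
  i= 3: V-R =  4 → E
  i= 4: B-X =  4 → E
  i= 5: N-B = 12 → M
  i= 6: S-H = 11 → L
  i= 7: N-T = 20 → U
  i= 8: J-Y = 11 → L
  i= 9: F-B =  4 → E
  i=10: Z-V =  4 → E
  i=11: Z-N = 12 → M
  i=12: S-H = 11 → L
  i=13: N-T = 20 → U
  i=14: V-K = 11 → L
  i=15: M-I =  4 → E
  i=16: E-A =  4 → E
  i=17: R-F = 12 → M
  i=18: P-E = 11 → L
  i=19: C-I = 20 → U
  i=20: H-W = 11 → L
  i=21: T-P =  4 → E
  shifts repeat with period 6: LULEEM

LULEEM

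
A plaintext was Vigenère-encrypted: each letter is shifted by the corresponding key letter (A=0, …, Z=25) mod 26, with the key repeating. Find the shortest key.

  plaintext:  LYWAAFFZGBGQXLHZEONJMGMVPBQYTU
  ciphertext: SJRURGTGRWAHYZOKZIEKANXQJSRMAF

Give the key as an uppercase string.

HLVURBO

  i= 0: S-L =  7 → H
  i= 1: J-Y = 11 → L
  i= 2: R-W = 21 → V
  i= 3: U-A = 20 → U
  i= 4: R-A = 17 → R
  i= 5: G-F =  1 → B
  i= 6: T-F = 14 → O
  i= 7: G-Z =  7 → H
  i= 8: R-G = 11 → L
  i= 9: W-B = 21 → V
  i=10: A-G = 20 → U
  i=11: H-Q = 17 → R
  i=12: Y-X =  1 → B
  i=13: Z-L = 14 → O
  i=14: O-H =  7 → H
  i=15: K-Z = 11 → L
  i=16: Z-E = 21 → V
  i=17: I-O = 20 → U
  i=18: E-N = 17 → R
  i=19: K-J =  1 → B
  i=20: A-M = 14 → O
  i=21: N-G =  7 → H
  i=22: X-M = 11 → L
  i=23: Q-V = 21 → V
  i=24: J-P = 20 → U
  i=25: S-B = 17 → R
  i=26: R-Q =  1 → B
  i=27: M-Y = 14 → O
  i=28: A-T =  7 → H
  i=29: F-U = 11 → L
  shifts repeat with period 7: HLVURBO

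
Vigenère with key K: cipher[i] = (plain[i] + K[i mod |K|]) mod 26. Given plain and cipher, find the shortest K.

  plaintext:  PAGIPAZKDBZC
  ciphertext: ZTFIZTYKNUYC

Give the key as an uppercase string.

KTZA

  i= 0: Z-P = 10 → K
  i= 1: T-A = 19 → T
  i= 2: F-G = 25 → Z
  i= 3: I-I =  0 → A
  i= 4: Z-P = 10 → K
  i= 5: T-A = 19 → T
  i= 6: Y-Z = 25 → Z
  i= 7: K-K =  0 → A
  i= 8: N-D = 10 → K
  i= 9: U-B = 19 → T
  i=10: Y-Z = 25 → Z
  i=11: C-C =  0 → A
  shifts repeat with period 4: KTZA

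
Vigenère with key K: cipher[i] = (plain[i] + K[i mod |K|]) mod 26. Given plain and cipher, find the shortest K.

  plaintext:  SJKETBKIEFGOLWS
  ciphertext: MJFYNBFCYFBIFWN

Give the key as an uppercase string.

UAVU

  i= 0: M-S = 20 → U
  i= 1: J-J =  0 → A
  i= 2: F-K = 21 → V
  i= 3: Y-E = 20 → U
  i= 4: N-T = 20 → U
  i= 5: B-B =  0 → A
  i= 6: F-K = 21 → V
  i= 7: C-I = 20 → U
  i= 8: Y-E = 20 → U
  i= 9: F-F =  0 → A
  i=10: B-G = 21 → V
  i=11: I-O = 20 → U
  i=12: F-L = 20 → U
  i=13: W-W =  0 → A
  i=14: N-S = 21 → V
  shifts repeat with period 4: UAVU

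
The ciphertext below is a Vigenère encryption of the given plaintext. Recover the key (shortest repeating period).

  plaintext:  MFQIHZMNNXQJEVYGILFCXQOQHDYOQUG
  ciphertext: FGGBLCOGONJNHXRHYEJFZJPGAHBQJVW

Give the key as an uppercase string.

TBQTEDC

  i= 0: F-M = 19 → T
  i= 1: G-F =  1 → B
  i= 2: G-Q = 16 → Q
  i= 3: B-I = 19 → T
  i= 4: L-H =  4 → E
  i= 5: C-Z =  3 → D
  i= 6: O-M =  2 → C
  i= 7: G-N = 19 → T
  i= 8: O-N =  1 → B
  i= 9: N-X = 16 → Q
  i=10: J-Q = 19 → T
  i=11: N-J =  4 → E
  i=12: H-E =  3 → D
  i=13: X-V =  2 → C
  i=14: R-Y = 19 → T
  i=15: H-G =  1 → B
  i=16: Y-I = 16 → Q
  i=17: E-L = 19 → T
  i=18: J-F =  4 → E
  i=19: F-C =  3 → D
  i=20: Z-X =  2 → C
  i=21: J-Q = 19 → T
  i=22: P-O =  1 → B
  i=23: G-Q = 16 → Q
  i=24: A-H = 19 → T
  i=25: H-D =  4 → E
  i=26: B-Y =  3 → D
  i=27: Q-O =  2 → C
  i=28: J-Q = 19 → T
  i=29: V-U =  1 → B
  i=30: W-G = 16 → Q
  shifts repeat with period 7: TBQTEDC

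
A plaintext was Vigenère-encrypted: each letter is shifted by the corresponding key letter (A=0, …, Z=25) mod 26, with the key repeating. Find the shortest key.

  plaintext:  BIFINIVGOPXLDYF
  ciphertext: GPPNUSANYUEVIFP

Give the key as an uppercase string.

  i= 0: G-B =  5 → F
  i= 1: P-I =  7 → H
  i= 2: P-F = 10 → K
  i= 3: N-I =  5 → F
  i= 4: U-N =  7 → H
  i= 5: S-I = 10 → K
  i= 6: A-V =  5 → F
  i= 7: N-G =  7 → H
  i= 8: Y-O = 10 → K
  i= 9: U-P =  5 → F
  i=10: E-X =  7 → H
  i=11: V-L = 10 → K
  i=12: I-D =  5 → F
  i=13: F-Y =  7 → H
  i=14: P-F = 10 → K
  shifts repeat with period 3: FHK

FHK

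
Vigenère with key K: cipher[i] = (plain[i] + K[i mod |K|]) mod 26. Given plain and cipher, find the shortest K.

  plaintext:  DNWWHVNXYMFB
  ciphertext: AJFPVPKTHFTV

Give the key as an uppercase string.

XWJTOU

  i= 0: A-D = 23 → X
  i= 1: J-N = 22 → W
  i= 2: F-W =  9 → J
  i= 3: P-W = 19 → T
  i= 4: V-H = 14 → O
  i= 5: P-V = 20 → U
  i= 6: K-N = 23 → X
  i= 7: T-X = 22 → W
  i= 8: H-Y =  9 → J
  i= 9: F-M = 19 → T
  i=10: T-F = 14 → O
  i=11: V-B = 20 → U
  shifts repeat with period 6: XWJTOU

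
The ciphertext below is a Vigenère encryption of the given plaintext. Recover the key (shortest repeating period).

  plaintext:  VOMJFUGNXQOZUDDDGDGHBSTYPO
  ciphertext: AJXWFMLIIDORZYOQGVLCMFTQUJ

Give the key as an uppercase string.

  i= 0: A-V =  5 → F
  i= 1: J-O = 21 → V
  i= 2: X-M = 11 → L
  i= 3: W-J = 13 → N
  i= 4: F-F =  0 → A
  i= 5: M-U = 18 → S
  i= 6: L-G =  5 → F
  i= 7: I-N = 21 → V
  i= 8: I-X = 11 → L
  i= 9: D-Q = 13 → N
  i=10: O-O =  0 → A
  i=11: R-Z = 18 → S
  i=12: Z-U =  5 → F
  i=13: Y-D = 21 → V
  i=14: O-D = 11 → L
  i=15: Q-D = 13 → N
  i=16: G-G =  0 → A
  i=17: V-D = 18 → S
  i=18: L-G =  5 → F
  i=19: C-H = 21 → V
  i=20: M-B = 11 → L
  i=21: F-S = 13 → N
  i=22: T-T =  0 → A
  i=23: Q-Y = 18 → S
  i=24: U-P =  5 → F
  i=25: J-O = 21 → V
  shifts repeat with period 6: FVLNAS

FVLNAS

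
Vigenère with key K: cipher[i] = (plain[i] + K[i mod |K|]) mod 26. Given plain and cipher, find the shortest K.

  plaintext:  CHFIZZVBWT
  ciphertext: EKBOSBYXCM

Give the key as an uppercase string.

CDWGT

  i= 0: E-C =  2 → C
  i= 1: K-H =  3 → D
  i= 2: B-F = 22 → W
  i= 3: O-I =  6 → G
  i= 4: S-Z = 19 → T
  i= 5: B-Z =  2 → C
  i= 6: Y-V =  3 → D
  i= 7: X-B = 22 → W
  i= 8: C-W =  6 → G
  i= 9: M-T = 19 → T
  shifts repeat with period 5: CDWGT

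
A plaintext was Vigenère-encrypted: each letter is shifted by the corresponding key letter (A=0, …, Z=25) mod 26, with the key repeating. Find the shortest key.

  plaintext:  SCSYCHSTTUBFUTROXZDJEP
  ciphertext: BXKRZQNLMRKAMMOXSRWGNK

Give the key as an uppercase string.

JVSTX

  i= 0: B-S =  9 → J
  i= 1: X-C = 21 → V
  i= 2: K-S = 18 → S
  i= 3: R-Y = 19 → T
  i= 4: Z-C = 23 → X
  i= 5: Q-H =  9 → J
  i= 6: N-S = 21 → V
  i= 7: L-T = 18 → S
  i= 8: M-T = 19 → T
  i= 9: R-U = 23 → X
  i=10: K-B =  9 → J
  i=11: A-F = 21 → V
  i=12: M-U = 18 → S
  i=13: M-T = 19 → T
  i=14: O-R = 23 → X
  i=15: X-O =  9 → J
  i=16: S-X = 21 → V
  i=17: R-Z = 18 → S
  i=18: W-D = 19 → T
  i=19: G-J = 23 → X
  i=20: N-E =  9 → J
  i=21: K-P = 21 → V
  shifts repeat with period 5: JVSTX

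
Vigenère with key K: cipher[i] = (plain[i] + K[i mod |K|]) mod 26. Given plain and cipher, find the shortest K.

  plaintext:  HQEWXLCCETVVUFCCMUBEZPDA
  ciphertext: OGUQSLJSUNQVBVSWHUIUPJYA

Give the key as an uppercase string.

HQQUVA

  i= 0: O-H =  7 → H
  i= 1: G-Q = 16 → Q
  i= 2: U-E = 16 → Q
  i= 3: Q-W = 20 → U
  i= 4: S-X = 21 → V
  i= 5: L-L =  0 → A
  i= 6: J-C =  7 → H
  i= 7: S-C = 16 → Q
  i= 8: U-E = 16 → Q
  i= 9: N-T = 20 → U
  i=10: Q-V = 21 → V
  i=11: V-V =  0 → A
  i=12: B-U =  7 → H
  i=13: V-F = 16 → Q
  i=14: S-C = 16 → Q
  i=15: W-C = 20 → U
  i=16: H-M = 21 → V
  i=17: U-U =  0 → A
  i=18: I-B =  7 → H
  i=19: U-E = 16 → Q
  i=20: P-Z = 16 → Q
  i=21: J-P = 20 → U
  i=22: Y-D = 21 → V
  i=23: A-A =  0 → A
  shifts repeat with period 6: HQQUVA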